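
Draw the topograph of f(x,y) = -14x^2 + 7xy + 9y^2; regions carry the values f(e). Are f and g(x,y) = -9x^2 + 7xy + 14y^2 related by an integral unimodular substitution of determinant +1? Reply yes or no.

D₁ = 553, D₂ = 553
river cycle of f (length 26): (9, 11, -12), (-12, 13, 8), (8, 19, -6), (-6, 17, 11), (11, 5, -12), (-12, 19, 4), (4, 21, -7), (-7, 21, 4), (4, 19, -12), (-12, 5, 11), … (16 more)
river cycle of g (length 26): (14, 21, -2), (-2, 23, 3), (3, 19, -16), (-16, 13, 6), (6, 23, -1), (-1, 23, 6), (6, 13, -16), (-16, 19, 3), (3, 23, -2), (-2, 21, 14), … (16 more)
cycles differ ⇒ inequivalent

no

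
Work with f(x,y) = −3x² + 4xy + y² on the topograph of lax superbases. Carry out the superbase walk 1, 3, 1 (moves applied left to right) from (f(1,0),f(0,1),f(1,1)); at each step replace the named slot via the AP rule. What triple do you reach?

start (-3,1,2) = (f(1,0),f(0,1),f(1,1))
replace slot 1: 2·(1+2) − (-3) = 9 → (9,1,2)
replace slot 3: 2·(9+1) − 2 = 18 → (9,1,18)
replace slot 1: 2·(1+18) − 9 = 29 → (29,1,18)

29,1,18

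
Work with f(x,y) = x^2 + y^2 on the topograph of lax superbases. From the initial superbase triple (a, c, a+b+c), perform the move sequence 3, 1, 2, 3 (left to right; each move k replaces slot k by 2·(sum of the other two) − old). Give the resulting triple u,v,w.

start (1,1,2) = (f(1,0),f(0,1),f(1,1))
replace slot 3: 2·(1+1) − 2 = 2 → (1,1,2)
replace slot 1: 2·(1+2) − 1 = 5 → (5,1,2)
replace slot 2: 2·(5+2) − 1 = 13 → (5,13,2)
replace slot 3: 2·(5+13) − 2 = 34 → (5,13,34)

5,13,34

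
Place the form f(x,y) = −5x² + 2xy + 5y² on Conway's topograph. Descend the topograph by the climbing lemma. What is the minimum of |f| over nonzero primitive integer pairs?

river: ρ → (5,8,-2)
river: ρ → (-2,8,5)
river: ρ → (5,2,-5)
river: ρ → (-5,8,2)
river: ρ → (2,8,-5)
river: ρ → (-5,2,5)
closes: descent 0, river 6
min |a| on river = 2

2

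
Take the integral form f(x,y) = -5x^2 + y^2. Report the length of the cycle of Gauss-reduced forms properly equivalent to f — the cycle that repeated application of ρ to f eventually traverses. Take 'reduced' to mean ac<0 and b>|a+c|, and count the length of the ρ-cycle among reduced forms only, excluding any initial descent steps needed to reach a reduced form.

D = 20, ⌊√D⌋ = 4
descent: ρ → (1,4,-1)  [lands on river]
river: ρ → (-1,4,1)
ρ-cycle length = 2 (tail of 1 descent step not counted)

2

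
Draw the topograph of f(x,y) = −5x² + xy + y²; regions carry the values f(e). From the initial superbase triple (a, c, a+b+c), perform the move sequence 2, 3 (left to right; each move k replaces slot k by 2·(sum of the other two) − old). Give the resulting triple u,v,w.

start (-5,1,-3) = (f(1,0),f(0,1),f(1,1))
replace slot 2: 2·((-5)+(-3)) − 1 = -17 → (-5,-17,-3)
replace slot 3: 2·((-5)+(-17)) − (-3) = -41 → (-5,-17,-41)

-5,-17,-41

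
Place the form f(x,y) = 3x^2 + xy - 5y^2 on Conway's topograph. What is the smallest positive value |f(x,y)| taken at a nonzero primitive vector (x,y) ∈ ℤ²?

descent: ρ → (-5,-1,3)
descent: ρ → (3,7,-1)  [lands on river]
river: ρ → (-1,7,3)
river: ρ → (3,5,-3)
river: ρ → (-3,7,1)
river: ρ → (1,7,-3)
river: ρ → (-3,5,3)
closes: descent 2, river 6
min |a| on river = 1

1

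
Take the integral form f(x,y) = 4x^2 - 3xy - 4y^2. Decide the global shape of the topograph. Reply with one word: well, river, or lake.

D = b²−4ac = (-3)² − 4·4·(-4) = 73
D > 0 non-square ⇒ indefinite ⇒ periodic river

river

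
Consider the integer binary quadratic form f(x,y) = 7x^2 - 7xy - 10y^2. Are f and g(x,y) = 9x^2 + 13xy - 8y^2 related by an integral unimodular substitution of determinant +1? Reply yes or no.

D₁ = 329, D₂ = 457
discriminants differ ⇒ not SL₂(ℤ)-equivalent

no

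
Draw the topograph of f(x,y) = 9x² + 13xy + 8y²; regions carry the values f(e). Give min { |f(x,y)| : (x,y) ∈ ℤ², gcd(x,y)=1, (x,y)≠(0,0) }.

translate: b→-5 (≡13 mod 18), so (9,13,8)→(9,-5,4)
flip: (9,-5,4)→(4,5,9)
translate: b→-3 (≡5 mod 8), so (4,5,9)→(4,-3,8)
reduced (well bottom): (4,-3,8) with a≤c, −a<b≤a
well minimum = a = 4

4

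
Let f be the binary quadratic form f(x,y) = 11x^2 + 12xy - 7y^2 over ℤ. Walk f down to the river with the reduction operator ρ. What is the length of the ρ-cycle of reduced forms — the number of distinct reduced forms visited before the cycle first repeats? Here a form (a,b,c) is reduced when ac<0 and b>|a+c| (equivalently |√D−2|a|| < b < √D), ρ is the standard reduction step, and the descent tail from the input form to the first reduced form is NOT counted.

D = 452, ⌊√D⌋ = 21
river: ρ → (-7,16,7)
river: ρ → (7,12,-11)
river: ρ → (-11,10,8)
river: ρ → (8,6,-13)
river: ρ → (-13,20,1)
river: ρ → (1,20,-13)
river: ρ → (-13,6,8)
river: ρ → (8,10,-11)
river: ρ → (-11,12,7)
river: ρ → (7,16,-7)
river: ρ → (-7,12,11)
river: ρ → (11,10,-8)
river: ρ → (-8,6,13)
river: ρ → (13,20,-1)
river: ρ → (-1,20,13)
river: ρ → (13,6,-8)
river: ρ → (-8,10,11)
river: ρ → (11,12,-7)
ρ-cycle length = 18 (tail of 0 descent steps not counted)

18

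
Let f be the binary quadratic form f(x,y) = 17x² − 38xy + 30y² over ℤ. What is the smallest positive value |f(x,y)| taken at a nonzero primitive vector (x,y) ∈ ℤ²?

translate: b→-4 (≡-38 mod 34), so (17,-38,30)→(17,-4,9)
flip: (17,-4,9)→(9,4,17)
reduced (well bottom): (9,4,17) with a≤c, −a<b≤a
well minimum = a = 9

9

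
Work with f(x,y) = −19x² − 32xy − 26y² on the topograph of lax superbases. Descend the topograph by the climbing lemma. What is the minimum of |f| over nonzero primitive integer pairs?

translate: b→-6 (≡32 mod 38), so (19,32,26)→(19,-6,13)
flip: (19,-6,13)→(13,6,19)
reduced (well bottom): (13,6,19) with a≤c, −a<b≤a
well minimum |f| = |-13| = 13 (negative-definite)

13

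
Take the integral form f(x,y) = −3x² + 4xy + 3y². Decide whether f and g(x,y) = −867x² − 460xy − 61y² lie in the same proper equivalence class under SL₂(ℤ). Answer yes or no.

D₁ = 52, D₂ = 52
river cycle of f (length 10): (3, 2, -4), (-4, 6, 1), (1, 6, -4), (-4, 2, 3), (3, 4, -3), (-3, 2, 4), (4, 6, -1), (-1, 6, 4), (4, 2, -3), (-3, 4, 3)
river cycle of g (length 10): (-3, 4, 3), (3, 2, -4), (-4, 6, 1), (1, 6, -4), (-4, 2, 3), (3, 4, -3), (-3, 2, 4), (4, 6, -1), (-1, 6, 4), (4, 2, -3)
cycles coincide ⇒ equivalent

yes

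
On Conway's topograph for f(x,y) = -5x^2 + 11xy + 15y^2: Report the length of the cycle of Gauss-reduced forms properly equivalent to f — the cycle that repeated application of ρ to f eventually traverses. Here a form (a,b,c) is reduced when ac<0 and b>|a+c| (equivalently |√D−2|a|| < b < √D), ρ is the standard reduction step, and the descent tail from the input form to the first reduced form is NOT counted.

D = 421, ⌊√D⌋ = 20
river: ρ → (15,19,-1)
river: ρ → (-1,19,15)
river: ρ → (15,11,-5)
river: ρ → (-5,19,3)
river: ρ → (3,17,-11)
river: ρ → (-11,5,9)
river: ρ → (9,13,-7)
river: ρ → (-7,15,7)
river: ρ → (7,13,-9)
river: ρ → (-9,5,11)
river: ρ → (11,17,-3)
river: ρ → (-3,19,5)
river: ρ → (5,11,-15)
river: ρ → (-15,19,1)
river: ρ → (1,19,-15)
river: ρ → (-15,11,5)
river: ρ → (5,19,-3)
river: ρ → (-3,17,11)
river: ρ → (11,5,-9)
river: ρ → (-9,13,7)
river: ρ → (7,15,-7)
river: ρ → (-7,13,9)
river: ρ → (9,5,-11)
river: ρ → (-11,17,3)
river: ρ → (3,19,-5)
river: ρ → (-5,11,15)
ρ-cycle length = 26 (tail of 0 descent steps not counted)

26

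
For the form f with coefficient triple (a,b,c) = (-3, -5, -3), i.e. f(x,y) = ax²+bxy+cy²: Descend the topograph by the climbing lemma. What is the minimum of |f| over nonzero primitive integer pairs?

translate: b→-1 (≡5 mod 6), so (3,5,3)→(3,-1,1)
flip: (3,-1,1)→(1,1,3)
reduced (well bottom): (1,1,3) with a≤c, −a<b≤a
well minimum |f| = |-1| = 1 (negative-definite)

1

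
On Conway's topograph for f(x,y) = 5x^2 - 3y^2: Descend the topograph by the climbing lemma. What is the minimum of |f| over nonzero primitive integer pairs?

descent: ρ → (-3,6,2)  [lands on river]
river: ρ → (2,6,-3)
closes: descent 1, river 2
min |a| on river = 2

2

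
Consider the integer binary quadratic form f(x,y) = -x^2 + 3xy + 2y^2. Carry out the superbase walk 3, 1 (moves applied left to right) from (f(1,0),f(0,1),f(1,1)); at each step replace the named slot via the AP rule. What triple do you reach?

start (-1,2,4) = (f(1,0),f(0,1),f(1,1))
replace slot 3: 2·((-1)+2) − 4 = -2 → (-1,2,-2)
replace slot 1: 2·(2+(-2)) − (-1) = 1 → (1,2,-2)

1,2,-2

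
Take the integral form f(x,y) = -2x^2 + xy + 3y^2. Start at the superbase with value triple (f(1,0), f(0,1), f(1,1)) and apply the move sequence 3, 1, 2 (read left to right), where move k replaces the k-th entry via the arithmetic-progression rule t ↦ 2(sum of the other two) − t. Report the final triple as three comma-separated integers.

start (-2,3,2) = (f(1,0),f(0,1),f(1,1))
replace slot 3: 2·((-2)+3) − 2 = 0 → (-2,3,0)
replace slot 1: 2·(3+0) − (-2) = 8 → (8,3,0)
replace slot 2: 2·(8+0) − 3 = 13 → (8,13,0)

8,13,0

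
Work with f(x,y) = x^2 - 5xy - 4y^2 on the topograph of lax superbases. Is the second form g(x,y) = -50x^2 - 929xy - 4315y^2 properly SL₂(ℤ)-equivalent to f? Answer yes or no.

D₁ = 41, D₂ = 41
river cycle of f (length 10): (-4, 5, 1), (1, 5, -4), (-4, 3, 2), (2, 5, -2), (-2, 3, 4), (4, 5, -1), (-1, 5, 4), (4, 3, -2), (-2, 5, 2), (2, 3, -4)
river cycle of g (length 10): (-4, 5, 1), (1, 5, -4), (-4, 3, 2), (2, 5, -2), (-2, 3, 4), (4, 5, -1), (-1, 5, 4), (4, 3, -2), (-2, 5, 2), (2, 3, -4)
cycles coincide ⇒ equivalent

yes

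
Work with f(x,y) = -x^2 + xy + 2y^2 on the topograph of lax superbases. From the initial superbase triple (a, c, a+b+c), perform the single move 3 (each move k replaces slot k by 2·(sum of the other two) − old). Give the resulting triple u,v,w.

start (-1,2,2) = (f(1,0),f(0,1),f(1,1))
replace slot 3: 2·((-1)+2) − 2 = 0 → (-1,2,0)

-1,2,0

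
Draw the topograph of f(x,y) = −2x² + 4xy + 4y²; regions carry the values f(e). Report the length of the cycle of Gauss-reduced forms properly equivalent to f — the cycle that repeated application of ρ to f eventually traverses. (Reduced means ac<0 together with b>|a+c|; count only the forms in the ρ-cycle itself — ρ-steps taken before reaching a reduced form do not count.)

D = 48, ⌊√D⌋ = 6
river: ρ → (4,4,-2)
river: ρ → (-2,4,4)
ρ-cycle length = 2 (tail of 0 descent steps not counted)

2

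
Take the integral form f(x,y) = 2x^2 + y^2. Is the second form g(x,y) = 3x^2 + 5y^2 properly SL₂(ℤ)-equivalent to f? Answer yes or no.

D₁ = -8, D₂ = -60
discriminants differ ⇒ not SL₂(ℤ)-equivalent

no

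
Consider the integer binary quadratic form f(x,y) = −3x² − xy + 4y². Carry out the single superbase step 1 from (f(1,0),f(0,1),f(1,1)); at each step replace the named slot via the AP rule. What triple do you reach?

start (-3,4,0) = (f(1,0),f(0,1),f(1,1))
replace slot 1: 2·(4+0) − (-3) = 11 → (11,4,0)

11,4,0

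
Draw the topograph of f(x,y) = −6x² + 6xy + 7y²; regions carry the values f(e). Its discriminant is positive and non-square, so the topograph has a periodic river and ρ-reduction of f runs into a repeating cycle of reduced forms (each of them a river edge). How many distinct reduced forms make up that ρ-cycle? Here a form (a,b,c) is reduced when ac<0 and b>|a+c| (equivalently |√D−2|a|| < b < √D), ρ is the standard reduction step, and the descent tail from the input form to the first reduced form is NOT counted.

D = 204, ⌊√D⌋ = 14
river: ρ → (7,8,-5)
river: ρ → (-5,12,3)
river: ρ → (3,12,-5)
river: ρ → (-5,8,7)
river: ρ → (7,6,-6)
river: ρ → (-6,6,7)
ρ-cycle length = 6 (tail of 0 descent steps not counted)

6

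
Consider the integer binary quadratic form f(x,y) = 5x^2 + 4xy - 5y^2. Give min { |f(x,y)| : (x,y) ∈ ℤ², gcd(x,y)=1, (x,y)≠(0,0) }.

river: ρ → (-5,6,4)
river: ρ → (4,10,-1)
river: ρ → (-1,10,4)
river: ρ → (4,6,-5)
river: ρ → (-5,4,5)
river: ρ → (5,6,-4)
river: ρ → (-4,10,1)
river: ρ → (1,10,-4)
river: ρ → (-4,6,5)
river: ρ → (5,4,-5)
closes: descent 0, river 10
min |a| on river = 1

1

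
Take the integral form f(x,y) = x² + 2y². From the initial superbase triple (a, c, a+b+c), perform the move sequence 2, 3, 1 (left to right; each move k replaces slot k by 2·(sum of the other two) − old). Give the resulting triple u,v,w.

start (1,2,3) = (f(1,0),f(0,1),f(1,1))
replace slot 2: 2·(1+3) − 2 = 6 → (1,6,3)
replace slot 3: 2·(1+6) − 3 = 11 → (1,6,11)
replace slot 1: 2·(6+11) − 1 = 33 → (33,6,11)

33,6,11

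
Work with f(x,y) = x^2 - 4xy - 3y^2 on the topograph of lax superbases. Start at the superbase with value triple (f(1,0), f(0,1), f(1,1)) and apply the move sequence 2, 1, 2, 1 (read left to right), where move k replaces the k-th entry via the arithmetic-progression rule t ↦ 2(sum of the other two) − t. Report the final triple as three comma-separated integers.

start (1,-3,-6) = (f(1,0),f(0,1),f(1,1))
replace slot 2: 2·(1+(-6)) − (-3) = -7 → (1,-7,-6)
replace slot 1: 2·((-7)+(-6)) − 1 = -27 → (-27,-7,-6)
replace slot 2: 2·((-27)+(-6)) − (-7) = -59 → (-27,-59,-6)
replace slot 1: 2·((-59)+(-6)) − (-27) = -103 → (-103,-59,-6)

-103,-59,-6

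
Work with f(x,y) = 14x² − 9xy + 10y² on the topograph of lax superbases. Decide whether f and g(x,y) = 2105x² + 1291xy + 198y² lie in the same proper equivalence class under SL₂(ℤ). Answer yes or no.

D₁ = -479, D₂ = -479
f: flip: (14,-9,10)→(10,9,14)
f: reduced (well bottom): (10,9,14) with a≤c, −a<b≤a
g: flip: (2105,1291,198)→(198,-1291,2105)
g: translate: b→-103 (≡-1291 mod 396), so (198,-1291,2105)→(198,-103,14)
g: flip: (198,-103,14)→(14,103,198)
g: translate: b→-9 (≡103 mod 28), so (14,103,198)→(14,-9,10)
g: flip: (14,-9,10)→(10,9,14)
g: reduced (well bottom): (10,9,14) with a≤c, −a<b≤a
reduced forms (10, 9, 14) vs (10, 9, 14) ⇒ equivalent

yes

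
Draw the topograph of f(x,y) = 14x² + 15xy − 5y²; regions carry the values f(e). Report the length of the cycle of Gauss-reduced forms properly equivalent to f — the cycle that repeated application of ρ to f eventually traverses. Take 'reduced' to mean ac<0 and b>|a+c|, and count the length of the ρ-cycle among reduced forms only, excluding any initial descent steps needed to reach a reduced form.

D = 505, ⌊√D⌋ = 22
river: ρ → (-5,15,14)
river: ρ → (14,13,-6)
river: ρ → (-6,11,16)
river: ρ → (16,21,-1)
river: ρ → (-1,21,16)
river: ρ → (16,11,-6)
river: ρ → (-6,13,14)
river: ρ → (14,15,-5)
ρ-cycle length = 8 (tail of 0 descent steps not counted)

8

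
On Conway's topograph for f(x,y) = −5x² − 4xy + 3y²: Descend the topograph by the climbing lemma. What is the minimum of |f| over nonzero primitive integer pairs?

descent: ρ → (3,4,-5)  [lands on river]
river: ρ → (-5,6,2)
river: ρ → (2,6,-5)
river: ρ → (-5,4,3)
river: ρ → (3,8,-1)
river: ρ → (-1,8,3)
closes: descent 1, river 6
min |a| on river = 1

1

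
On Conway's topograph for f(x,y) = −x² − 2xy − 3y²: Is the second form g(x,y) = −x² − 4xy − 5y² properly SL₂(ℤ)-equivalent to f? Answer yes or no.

D₁ = -8, D₂ = -4
discriminants differ ⇒ not SL₂(ℤ)-equivalent

no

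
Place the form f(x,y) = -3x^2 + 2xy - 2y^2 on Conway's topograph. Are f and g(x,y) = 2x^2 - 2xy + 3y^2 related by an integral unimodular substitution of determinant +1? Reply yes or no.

D₁ = -20, D₂ = -20
f is negative-definite; reduce −f:
−f: flip: (3,-2,2)→(2,2,3)
−f: reduced (well bottom): (2,2,3) with a≤c, −a<b≤a
flip sign back: reduced form of f is (-2,-2,-3)
g: translate: b→2 (≡-2 mod 4), so (2,-2,3)→(2,2,3)
g: reduced (well bottom): (2,2,3) with a≤c, −a<b≤a
reduced forms (-2, -2, -3) vs (2, 2, 3) ⇒ inequivalent

no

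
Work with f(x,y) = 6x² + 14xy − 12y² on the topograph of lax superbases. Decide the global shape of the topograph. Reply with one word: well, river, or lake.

D = b²−4ac = 14² − 4·6·(-12) = 484
D = 22² is a perfect square ⇒ form factors over ℤ ⇒ lakes

lake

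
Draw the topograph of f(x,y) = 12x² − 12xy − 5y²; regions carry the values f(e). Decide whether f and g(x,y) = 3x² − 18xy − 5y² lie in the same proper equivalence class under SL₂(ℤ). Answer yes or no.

D₁ = 384, D₂ = 384
river cycle of f (length 4): (-5, 12, 12), (12, 12, -5), (-5, 18, 3), (3, 18, -5)
river cycle of g (length 4): (-5, 18, 3), (3, 18, -5), (-5, 12, 12), (12, 12, -5)
cycles coincide ⇒ equivalent

yes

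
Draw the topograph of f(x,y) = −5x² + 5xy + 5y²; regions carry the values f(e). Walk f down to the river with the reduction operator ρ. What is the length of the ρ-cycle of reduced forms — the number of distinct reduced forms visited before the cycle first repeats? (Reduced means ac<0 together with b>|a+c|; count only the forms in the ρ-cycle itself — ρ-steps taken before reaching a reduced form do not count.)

D = 125, ⌊√D⌋ = 11
river: ρ → (5,5,-5)
river: ρ → (-5,5,5)
ρ-cycle length = 2 (tail of 0 descent steps not counted)

2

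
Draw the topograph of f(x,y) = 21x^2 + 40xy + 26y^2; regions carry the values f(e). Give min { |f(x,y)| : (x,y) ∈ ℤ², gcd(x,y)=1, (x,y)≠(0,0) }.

translate: b→-2 (≡40 mod 42), so (21,40,26)→(21,-2,7)
flip: (21,-2,7)→(7,2,21)
reduced (well bottom): (7,2,21) with a≤c, −a<b≤a
well minimum = a = 7

7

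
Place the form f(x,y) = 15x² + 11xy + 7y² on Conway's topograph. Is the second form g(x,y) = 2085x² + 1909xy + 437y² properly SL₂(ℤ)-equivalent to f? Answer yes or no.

D₁ = -299, D₂ = -299
f: flip: (15,11,7)→(7,-11,15)
f: translate: b→3 (≡-11 mod 14), so (7,-11,15)→(7,3,11)
f: reduced (well bottom): (7,3,11) with a≤c, −a<b≤a
g: flip: (2085,1909,437)→(437,-1909,2085)
g: translate: b→-161 (≡-1909 mod 874), so (437,-1909,2085)→(437,-161,15)
g: flip: (437,-161,15)→(15,161,437)
g: translate: b→11 (≡161 mod 30), so (15,161,437)→(15,11,7)
g: flip: (15,11,7)→(7,-11,15)
g: translate: b→3 (≡-11 mod 14), so (7,-11,15)→(7,3,11)
g: reduced (well bottom): (7,3,11) with a≤c, −a<b≤a
reduced forms (7, 3, 11) vs (7, 3, 11) ⇒ equivalent

yes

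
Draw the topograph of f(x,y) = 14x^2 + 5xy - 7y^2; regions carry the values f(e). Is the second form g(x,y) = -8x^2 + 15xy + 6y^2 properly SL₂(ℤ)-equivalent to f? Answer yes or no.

D₁ = 417, D₂ = 417
river cycle of f (length 18): (-7, 9, 12), (12, 15, -4), (-4, 17, 8), (8, 15, -6), (-6, 9, 14), (14, 19, -1), (-1, 19, 14), (14, 9, -6), (-6, 15, 8), (8, 17, -4), … (8 more)
river cycle of g (length 18): (6, 9, -14), (-14, 19, 1), (1, 19, -14), (-14, 9, 6), (6, 15, -8), (-8, 17, 4), (4, 15, -12), (-12, 9, 7), (7, 19, -2), (-2, 17, 16), … (8 more)
cycles differ ⇒ inequivalent

no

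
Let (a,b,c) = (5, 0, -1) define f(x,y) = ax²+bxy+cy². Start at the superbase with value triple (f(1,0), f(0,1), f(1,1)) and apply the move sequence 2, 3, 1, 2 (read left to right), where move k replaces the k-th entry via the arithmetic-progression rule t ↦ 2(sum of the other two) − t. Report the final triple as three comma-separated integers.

start (5,-1,4) = (f(1,0),f(0,1),f(1,1))
replace slot 2: 2·(5+4) − (-1) = 19 → (5,19,4)
replace slot 3: 2·(5+19) − 4 = 44 → (5,19,44)
replace slot 1: 2·(19+44) − 5 = 121 → (121,19,44)
replace slot 2: 2·(121+44) − 19 = 311 → (121,311,44)

121,311,44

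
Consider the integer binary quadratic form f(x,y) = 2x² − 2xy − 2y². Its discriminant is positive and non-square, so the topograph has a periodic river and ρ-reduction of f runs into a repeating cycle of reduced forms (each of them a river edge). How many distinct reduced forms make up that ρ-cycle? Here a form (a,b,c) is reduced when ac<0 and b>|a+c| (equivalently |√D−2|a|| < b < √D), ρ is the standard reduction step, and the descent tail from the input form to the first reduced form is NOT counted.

D = 20, ⌊√D⌋ = 4
descent: ρ → (-2,2,2)  [lands on river]
river: ρ → (2,2,-2)
ρ-cycle length = 2 (tail of 1 descent step not counted)

2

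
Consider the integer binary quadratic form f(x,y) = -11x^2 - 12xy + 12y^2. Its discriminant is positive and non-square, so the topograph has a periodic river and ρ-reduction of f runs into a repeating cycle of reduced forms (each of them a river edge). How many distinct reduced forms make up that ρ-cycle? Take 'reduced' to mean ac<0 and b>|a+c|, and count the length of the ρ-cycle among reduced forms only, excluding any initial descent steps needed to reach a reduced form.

D = 672, ⌊√D⌋ = 25
descent: ρ → (12,12,-11)  [lands on river]
river: ρ → (-11,10,13)
river: ρ → (13,16,-8)
river: ρ → (-8,16,13)
river: ρ → (13,10,-11)
river: ρ → (-11,12,12)
ρ-cycle length = 6 (tail of 1 descent step not counted)

6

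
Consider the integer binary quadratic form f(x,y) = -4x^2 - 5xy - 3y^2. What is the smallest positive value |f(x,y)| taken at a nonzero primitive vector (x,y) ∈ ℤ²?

translate: b→-3 (≡5 mod 8), so (4,5,3)→(4,-3,2)
flip: (4,-3,2)→(2,3,4)
translate: b→-1 (≡3 mod 4), so (2,3,4)→(2,-1,3)
reduced (well bottom): (2,-1,3) with a≤c, −a<b≤a
well minimum |f| = |-2| = 2 (negative-definite)

2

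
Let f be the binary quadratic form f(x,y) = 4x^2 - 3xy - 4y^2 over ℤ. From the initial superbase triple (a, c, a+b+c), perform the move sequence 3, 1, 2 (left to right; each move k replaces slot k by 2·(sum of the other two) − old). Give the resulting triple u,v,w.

start (4,-4,-3) = (f(1,0),f(0,1),f(1,1))
replace slot 3: 2·(4+(-4)) − (-3) = 3 → (4,-4,3)
replace slot 1: 2·((-4)+3) − 4 = -6 → (-6,-4,3)
replace slot 2: 2·((-6)+3) − (-4) = -2 → (-6,-2,3)

-6,-2,3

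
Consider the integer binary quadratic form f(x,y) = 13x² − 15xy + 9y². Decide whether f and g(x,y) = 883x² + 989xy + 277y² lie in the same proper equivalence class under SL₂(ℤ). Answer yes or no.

D₁ = -243, D₂ = -243
f: translate: b→11 (≡-15 mod 26), so (13,-15,9)→(13,11,7)
f: flip: (13,11,7)→(7,-11,13)
f: translate: b→3 (≡-11 mod 14), so (7,-11,13)→(7,3,9)
f: reduced (well bottom): (7,3,9) with a≤c, −a<b≤a
g: translate: b→-777 (≡989 mod 1766), so (883,989,277)→(883,-777,171)
g: flip: (883,-777,171)→(171,777,883)
g: translate: b→93 (≡777 mod 342), so (171,777,883)→(171,93,13)
g: flip: (171,93,13)→(13,-93,171)
g: translate: b→11 (≡-93 mod 26), so (13,-93,171)→(13,11,7)
g: flip: (13,11,7)→(7,-11,13)
g: translate: b→3 (≡-11 mod 14), so (7,-11,13)→(7,3,9)
g: reduced (well bottom): (7,3,9) with a≤c, −a<b≤a
reduced forms (7, 3, 9) vs (7, 3, 9) ⇒ equivalent

yes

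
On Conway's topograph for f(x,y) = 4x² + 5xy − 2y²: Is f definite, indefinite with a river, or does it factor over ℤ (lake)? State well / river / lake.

D = b²−4ac = 5² − 4·4·(-2) = 57
D > 0 non-square ⇒ indefinite ⇒ periodic river

river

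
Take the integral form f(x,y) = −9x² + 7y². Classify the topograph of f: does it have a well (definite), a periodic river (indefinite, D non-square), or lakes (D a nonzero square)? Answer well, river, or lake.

D = b²−4ac = 0² − 4·(-9)·7 = 252
D > 0 non-square ⇒ indefinite ⇒ periodic river

river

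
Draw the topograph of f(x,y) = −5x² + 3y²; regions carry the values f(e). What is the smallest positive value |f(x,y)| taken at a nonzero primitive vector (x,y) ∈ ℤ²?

descent: ρ → (3,6,-2)  [lands on river]
river: ρ → (-2,6,3)
closes: descent 1, river 2
min |a| on river = 2

2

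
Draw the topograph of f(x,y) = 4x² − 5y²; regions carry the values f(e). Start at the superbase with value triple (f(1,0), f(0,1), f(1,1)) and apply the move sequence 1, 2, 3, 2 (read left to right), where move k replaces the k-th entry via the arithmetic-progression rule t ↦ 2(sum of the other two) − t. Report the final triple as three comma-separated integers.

start (4,-5,-1) = (f(1,0),f(0,1),f(1,1))
replace slot 1: 2·((-5)+(-1)) − 4 = -16 → (-16,-5,-1)
replace slot 2: 2·((-16)+(-1)) − (-5) = -29 → (-16,-29,-1)
replace slot 3: 2·((-16)+(-29)) − (-1) = -89 → (-16,-29,-89)
replace slot 2: 2·((-16)+(-89)) − (-29) = -181 → (-16,-181,-89)

-16,-181,-89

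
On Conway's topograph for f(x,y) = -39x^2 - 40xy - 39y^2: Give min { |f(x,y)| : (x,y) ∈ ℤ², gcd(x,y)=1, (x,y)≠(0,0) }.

translate: b→-38 (≡40 mod 78), so (39,40,39)→(39,-38,38)
flip: (39,-38,38)→(38,38,39)
reduced (well bottom): (38,38,39) with a≤c, −a<b≤a
well minimum |f| = |-38| = 38 (negative-definite)

38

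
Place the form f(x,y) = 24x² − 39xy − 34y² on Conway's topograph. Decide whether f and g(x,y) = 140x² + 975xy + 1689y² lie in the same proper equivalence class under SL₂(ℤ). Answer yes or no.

D₁ = 4785, D₂ = 4785
river cycle of f (length 18): (-34, 39, 24), (24, 57, -16), (-16, 39, 51), (51, 63, -4), (-4, 65, 35), (35, 5, -34), (-34, 63, 6), (6, 69, -1), (-1, 69, 6), (6, 63, -34), … (8 more)
river cycle of g (length 18): (24, 57, -16), (-16, 39, 51), (51, 63, -4), (-4, 65, 35), (35, 5, -34), (-34, 63, 6), (6, 69, -1), (-1, 69, 6), (6, 63, -34), (-34, 5, 35), … (8 more)
cycles coincide ⇒ equivalent

yes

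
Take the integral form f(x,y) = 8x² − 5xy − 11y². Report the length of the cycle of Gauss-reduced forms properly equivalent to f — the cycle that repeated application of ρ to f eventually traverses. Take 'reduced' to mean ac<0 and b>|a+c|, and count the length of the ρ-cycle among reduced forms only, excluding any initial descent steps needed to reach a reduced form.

D = 377, ⌊√D⌋ = 19
descent: ρ → (-11,5,8)  [lands on river]
river: ρ → (8,11,-8)
river: ρ → (-8,5,11)
river: ρ → (11,17,-2)
river: ρ → (-2,19,2)
river: ρ → (2,17,-11)
ρ-cycle length = 6 (tail of 1 descent step not counted)

6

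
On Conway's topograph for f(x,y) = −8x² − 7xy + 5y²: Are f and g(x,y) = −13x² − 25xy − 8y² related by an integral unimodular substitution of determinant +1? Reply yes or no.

D₁ = 209, D₂ = 209
river cycle of f (length 12): (5, 7, -8), (-8, 9, 4), (4, 7, -10), (-10, 13, 1), (1, 13, -10), (-10, 7, 4), (4, 9, -8), (-8, 7, 5), (5, 13, -2), (-2, 11, 11), … (2 more)
river cycle of g (length 12): (-8, 9, 4), (4, 7, -10), (-10, 13, 1), (1, 13, -10), (-10, 7, 4), (4, 9, -8), (-8, 7, 5), (5, 13, -2), (-2, 11, 11), (11, 11, -2), … (2 more)
cycles coincide ⇒ equivalent

yes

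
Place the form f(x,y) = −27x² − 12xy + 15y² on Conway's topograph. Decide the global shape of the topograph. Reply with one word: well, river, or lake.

D = b²−4ac = (-12)² − 4·(-27)·15 = 1764
D = 42² is a perfect square ⇒ form factors over ℤ ⇒ lakes

lake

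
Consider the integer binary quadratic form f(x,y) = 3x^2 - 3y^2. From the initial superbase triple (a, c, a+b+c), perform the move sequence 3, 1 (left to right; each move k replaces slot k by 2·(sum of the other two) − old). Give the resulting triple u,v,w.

start (3,-3,0) = (f(1,0),f(0,1),f(1,1))
replace slot 3: 2·(3+(-3)) − 0 = 0 → (3,-3,0)
replace slot 1: 2·((-3)+0) − 3 = -9 → (-9,-3,0)

-9,-3,0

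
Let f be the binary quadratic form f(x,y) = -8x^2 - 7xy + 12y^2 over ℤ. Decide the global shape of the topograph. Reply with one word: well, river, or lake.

D = b²−4ac = (-7)² − 4·(-8)·12 = 433
D > 0 non-square ⇒ indefinite ⇒ periodic river

river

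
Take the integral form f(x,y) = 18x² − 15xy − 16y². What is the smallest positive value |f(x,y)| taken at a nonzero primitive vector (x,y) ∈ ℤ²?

descent: ρ → (-16,15,18)  [lands on river]
river: ρ → (18,21,-13)
river: ρ → (-13,31,8)
river: ρ → (8,33,-9)
river: ρ → (-9,21,26)
river: ρ → (26,31,-4)
river: ρ → (-4,33,18)
river: ρ → (18,3,-19)
river: ρ → (-19,35,2)
river: ρ → (2,37,-1)
river: ρ → (-1,37,2)
river: ρ → (2,35,-19)
river: ρ → (-19,3,18)
river: ρ → (18,33,-4)
river: ρ → (-4,31,26)
river: ρ → (26,21,-9)
river: ρ → (-9,33,8)
river: ρ → (8,31,-13)
river: ρ → (-13,21,18)
river: ρ → (18,15,-16)
river: ρ → (-16,17,17)
river: ρ → (17,17,-16)
closes: descent 1, river 22
min |a| on river = 1

1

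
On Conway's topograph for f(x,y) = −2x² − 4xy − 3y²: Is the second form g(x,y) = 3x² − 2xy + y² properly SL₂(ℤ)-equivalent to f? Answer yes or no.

D₁ = -8, D₂ = -8
f is negative-definite; reduce −f:
−f: translate: b→0 (≡4 mod 4), so (2,4,3)→(2,0,1)
−f: flip: (2,0,1)→(1,0,2)
−f: reduced (well bottom): (1,0,2) with a≤c, −a<b≤a
flip sign back: reduced form of f is (-1,0,-2)
g: flip: (3,-2,1)→(1,2,3)
g: translate: b→0 (≡2 mod 2), so (1,2,3)→(1,0,2)
g: reduced (well bottom): (1,0,2) with a≤c, −a<b≤a
reduced forms (-1, 0, -2) vs (1, 0, 2) ⇒ inequivalent

no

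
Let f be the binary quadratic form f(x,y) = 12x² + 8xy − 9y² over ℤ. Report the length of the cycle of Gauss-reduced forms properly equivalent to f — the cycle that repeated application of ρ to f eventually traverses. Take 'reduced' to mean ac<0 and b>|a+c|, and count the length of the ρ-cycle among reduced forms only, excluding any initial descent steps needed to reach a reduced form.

D = 496, ⌊√D⌋ = 22
river: ρ → (-9,10,11)
river: ρ → (11,12,-8)
river: ρ → (-8,20,3)
river: ρ → (3,22,-1)
river: ρ → (-1,22,3)
river: ρ → (3,20,-8)
river: ρ → (-8,12,11)
river: ρ → (11,10,-9)
river: ρ → (-9,8,12)
river: ρ → (12,16,-5)
river: ρ → (-5,14,15)
river: ρ → (15,16,-4)
river: ρ → (-4,16,15)
river: ρ → (15,14,-5)
river: ρ → (-5,16,12)
river: ρ → (12,8,-9)
ρ-cycle length = 16 (tail of 0 descent steps not counted)

16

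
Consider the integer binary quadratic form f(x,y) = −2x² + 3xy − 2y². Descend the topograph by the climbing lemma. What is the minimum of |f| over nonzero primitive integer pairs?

translate: b→1 (≡-3 mod 4), so (2,-3,2)→(2,1,1)
flip: (2,1,1)→(1,-1,2)
translate: b→1 (≡-1 mod 2), so (1,-1,2)→(1,1,2)
reduced (well bottom): (1,1,2) with a≤c, −a<b≤a
well minimum |f| = |-1| = 1 (negative-definite)

1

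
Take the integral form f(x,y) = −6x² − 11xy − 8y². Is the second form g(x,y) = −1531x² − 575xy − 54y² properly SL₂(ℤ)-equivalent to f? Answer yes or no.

D₁ = -71, D₂ = -71
f is negative-definite; reduce −f:
−f: translate: b→-1 (≡11 mod 12), so (6,11,8)→(6,-1,3)
−f: flip: (6,-1,3)→(3,1,6)
−f: reduced (well bottom): (3,1,6) with a≤c, −a<b≤a
flip sign back: reduced form of f is (-3,-1,-6)
g is negative-definite; reduce −g:
−g: flip: (1531,575,54)→(54,-575,1531)
−g: translate: b→-35 (≡-575 mod 108), so (54,-575,1531)→(54,-35,6)
−g: flip: (54,-35,6)→(6,35,54)
−g: translate: b→-1 (≡35 mod 12), so (6,35,54)→(6,-1,3)
−g: flip: (6,-1,3)→(3,1,6)
−g: reduced (well bottom): (3,1,6) with a≤c, −a<b≤a
flip sign back: reduced form of g is (-3,-1,-6)
reduced forms (-3, -1, -6) vs (-3, -1, -6) ⇒ equivalent

yes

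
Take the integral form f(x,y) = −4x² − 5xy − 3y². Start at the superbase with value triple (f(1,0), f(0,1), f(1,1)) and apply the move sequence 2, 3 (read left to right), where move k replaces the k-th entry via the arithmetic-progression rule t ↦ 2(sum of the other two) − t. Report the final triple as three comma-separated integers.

start (-4,-3,-12) = (f(1,0),f(0,1),f(1,1))
replace slot 2: 2·((-4)+(-12)) − (-3) = -29 → (-4,-29,-12)
replace slot 3: 2·((-4)+(-29)) − (-12) = -54 → (-4,-29,-54)

-4,-29,-54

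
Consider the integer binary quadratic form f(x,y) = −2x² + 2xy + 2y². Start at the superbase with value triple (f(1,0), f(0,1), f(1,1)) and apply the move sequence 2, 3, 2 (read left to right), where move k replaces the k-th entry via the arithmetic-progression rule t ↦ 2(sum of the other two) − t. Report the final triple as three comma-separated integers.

start (-2,2,2) = (f(1,0),f(0,1),f(1,1))
replace slot 2: 2·((-2)+2) − 2 = -2 → (-2,-2,2)
replace slot 3: 2·((-2)+(-2)) − 2 = -10 → (-2,-2,-10)
replace slot 2: 2·((-2)+(-10)) − (-2) = -22 → (-2,-22,-10)

-2,-22,-10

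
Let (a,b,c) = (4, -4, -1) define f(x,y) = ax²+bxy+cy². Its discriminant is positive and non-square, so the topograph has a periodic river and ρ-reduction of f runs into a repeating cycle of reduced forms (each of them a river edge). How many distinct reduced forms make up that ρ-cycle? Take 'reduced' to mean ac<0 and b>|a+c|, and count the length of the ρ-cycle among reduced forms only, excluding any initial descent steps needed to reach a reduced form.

D = 32, ⌊√D⌋ = 5
descent: ρ → (-1,4,4)  [lands on river]
river: ρ → (4,4,-1)
ρ-cycle length = 2 (tail of 1 descent step not counted)

2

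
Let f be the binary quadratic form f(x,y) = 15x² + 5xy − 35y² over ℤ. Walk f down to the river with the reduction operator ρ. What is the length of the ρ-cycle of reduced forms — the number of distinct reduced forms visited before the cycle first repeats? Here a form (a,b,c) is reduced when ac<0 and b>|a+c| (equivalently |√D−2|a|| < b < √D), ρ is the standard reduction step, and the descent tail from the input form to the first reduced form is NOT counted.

D = 2125, ⌊√D⌋ = 46
descent: ρ → (-35,-5,15)
descent: ρ → (15,35,-15)  [lands on river]
river: ρ → (-15,25,25)
river: ρ → (25,25,-15)
river: ρ → (-15,35,15)
river: ρ → (15,25,-25)
river: ρ → (-25,25,15)
ρ-cycle length = 6 (tail of 2 descent steps not counted)

6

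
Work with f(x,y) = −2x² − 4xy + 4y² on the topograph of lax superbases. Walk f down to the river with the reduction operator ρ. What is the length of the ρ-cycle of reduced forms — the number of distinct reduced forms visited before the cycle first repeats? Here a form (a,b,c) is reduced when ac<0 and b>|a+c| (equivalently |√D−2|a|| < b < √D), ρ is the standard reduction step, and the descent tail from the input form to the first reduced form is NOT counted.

D = 48, ⌊√D⌋ = 6
descent: ρ → (4,4,-2)  [lands on river]
river: ρ → (-2,4,4)
ρ-cycle length = 2 (tail of 1 descent step not counted)

2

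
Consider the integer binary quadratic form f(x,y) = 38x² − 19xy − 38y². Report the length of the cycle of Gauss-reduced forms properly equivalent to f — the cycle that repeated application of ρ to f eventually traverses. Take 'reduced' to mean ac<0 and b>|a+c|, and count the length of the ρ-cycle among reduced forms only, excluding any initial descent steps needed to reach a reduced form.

D = 6137, ⌊√D⌋ = 78
descent: ρ → (-38,19,38)  [lands on river]
river: ρ → (38,57,-19)
river: ρ → (-19,57,38)
river: ρ → (38,19,-38)
river: ρ → (-38,57,19)
river: ρ → (19,57,-38)
ρ-cycle length = 6 (tail of 1 descent step not counted)

6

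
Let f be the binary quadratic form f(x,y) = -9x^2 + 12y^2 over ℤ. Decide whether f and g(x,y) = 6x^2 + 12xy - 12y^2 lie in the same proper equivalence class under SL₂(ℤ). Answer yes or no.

D₁ = 432, D₂ = 432
river cycle of f (length 2): (-9, 18, 3), (3, 18, -9)
river cycle of g (length 2): (-12, 12, 6), (6, 12, -12)
cycles differ ⇒ inequivalent

no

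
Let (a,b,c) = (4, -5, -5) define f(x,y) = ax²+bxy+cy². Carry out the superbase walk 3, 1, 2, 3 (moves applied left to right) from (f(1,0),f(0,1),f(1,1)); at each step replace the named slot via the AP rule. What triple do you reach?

start (4,-5,-6) = (f(1,0),f(0,1),f(1,1))
replace slot 3: 2·(4+(-5)) − (-6) = 4 → (4,-5,4)
replace slot 1: 2·((-5)+4) − 4 = -6 → (-6,-5,4)
replace slot 2: 2·((-6)+4) − (-5) = 1 → (-6,1,4)
replace slot 3: 2·((-6)+1) − 4 = -14 → (-6,1,-14)

-6,1,-14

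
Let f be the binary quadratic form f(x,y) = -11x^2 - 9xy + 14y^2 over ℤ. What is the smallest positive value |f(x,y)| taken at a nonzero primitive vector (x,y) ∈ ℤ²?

descent: ρ → (14,9,-11)  [lands on river]
river: ρ → (-11,13,12)
river: ρ → (12,11,-12)
river: ρ → (-12,13,11)
river: ρ → (11,9,-14)
river: ρ → (-14,19,6)
river: ρ → (6,17,-17)
river: ρ → (-17,17,6)
river: ρ → (6,19,-14)
river: ρ → (-14,9,11)
river: ρ → (11,13,-12)
river: ρ → (-12,11,12)
river: ρ → (12,13,-11)
river: ρ → (-11,9,14)
river: ρ → (14,19,-6)
river: ρ → (-6,17,17)
river: ρ → (17,17,-6)
river: ρ → (-6,19,14)
closes: descent 1, river 18
min |a| on river = 6

6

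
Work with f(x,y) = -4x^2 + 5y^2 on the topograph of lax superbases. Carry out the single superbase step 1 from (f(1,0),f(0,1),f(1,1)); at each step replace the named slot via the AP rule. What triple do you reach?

start (-4,5,1) = (f(1,0),f(0,1),f(1,1))
replace slot 1: 2·(5+1) − (-4) = 16 → (16,5,1)

16,5,1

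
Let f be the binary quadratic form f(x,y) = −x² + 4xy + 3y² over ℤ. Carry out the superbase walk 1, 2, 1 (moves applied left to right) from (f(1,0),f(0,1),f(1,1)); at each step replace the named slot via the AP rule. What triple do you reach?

start (-1,3,6) = (f(1,0),f(0,1),f(1,1))
replace slot 1: 2·(3+6) − (-1) = 19 → (19,3,6)
replace slot 2: 2·(19+6) − 3 = 47 → (19,47,6)
replace slot 1: 2·(47+6) − 19 = 87 → (87,47,6)

87,47,6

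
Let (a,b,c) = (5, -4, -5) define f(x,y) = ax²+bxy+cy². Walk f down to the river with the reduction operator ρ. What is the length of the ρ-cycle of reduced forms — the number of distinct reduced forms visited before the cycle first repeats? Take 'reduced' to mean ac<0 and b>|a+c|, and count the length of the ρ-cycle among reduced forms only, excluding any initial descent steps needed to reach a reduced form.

D = 116, ⌊√D⌋ = 10
descent: ρ → (-5,4,5)  [lands on river]
river: ρ → (5,6,-4)
river: ρ → (-4,10,1)
river: ρ → (1,10,-4)
river: ρ → (-4,6,5)
river: ρ → (5,4,-5)
river: ρ → (-5,6,4)
river: ρ → (4,10,-1)
river: ρ → (-1,10,4)
river: ρ → (4,6,-5)
ρ-cycle length = 10 (tail of 1 descent step not counted)

10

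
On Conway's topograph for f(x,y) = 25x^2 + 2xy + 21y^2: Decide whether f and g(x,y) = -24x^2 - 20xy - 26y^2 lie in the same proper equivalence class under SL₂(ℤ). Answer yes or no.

D₁ = -2096, D₂ = -2096
f: flip: (25,2,21)→(21,-2,25)
f: reduced (well bottom): (21,-2,25) with a≤c, −a<b≤a
g is negative-definite; reduce −g:
−g: reduced (well bottom): (24,20,26) with a≤c, −a<b≤a
flip sign back: reduced form of g is (-24,-20,-26)
reduced forms (21, -2, 25) vs (-24, -20, -26) ⇒ inequivalent

no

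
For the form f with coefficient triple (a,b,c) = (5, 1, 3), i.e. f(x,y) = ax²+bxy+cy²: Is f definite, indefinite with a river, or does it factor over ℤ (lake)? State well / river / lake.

D = b²−4ac = 1² − 4·5·3 = -59
D < 0 ⇒ definite ⇒ every region one sign ⇒ single well

well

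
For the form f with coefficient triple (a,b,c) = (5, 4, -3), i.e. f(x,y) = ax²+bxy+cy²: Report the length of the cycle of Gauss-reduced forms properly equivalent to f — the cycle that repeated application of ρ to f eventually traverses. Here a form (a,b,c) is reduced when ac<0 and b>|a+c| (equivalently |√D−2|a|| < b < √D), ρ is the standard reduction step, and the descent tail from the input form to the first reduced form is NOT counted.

D = 76, ⌊√D⌋ = 8
river: ρ → (-3,8,1)
river: ρ → (1,8,-3)
river: ρ → (-3,4,5)
river: ρ → (5,6,-2)
river: ρ → (-2,6,5)
river: ρ → (5,4,-3)
ρ-cycle length = 6 (tail of 0 descent steps not counted)

6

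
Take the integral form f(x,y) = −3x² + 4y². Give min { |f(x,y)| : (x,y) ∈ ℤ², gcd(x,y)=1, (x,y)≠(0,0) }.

descent: ρ → (4,0,-3)
descent: ρ → (-3,6,1)  [lands on river]
river: ρ → (1,6,-3)
closes: descent 2, river 2
min |a| on river = 1

1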